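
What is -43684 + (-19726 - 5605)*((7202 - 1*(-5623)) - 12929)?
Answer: 2590740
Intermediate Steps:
-43684 + (-19726 - 5605)*((7202 - 1*(-5623)) - 12929) = -43684 - 25331*((7202 + 5623) - 12929) = -43684 - 25331*(12825 - 12929) = -43684 - 25331*(-104) = -43684 + 2634424 = 2590740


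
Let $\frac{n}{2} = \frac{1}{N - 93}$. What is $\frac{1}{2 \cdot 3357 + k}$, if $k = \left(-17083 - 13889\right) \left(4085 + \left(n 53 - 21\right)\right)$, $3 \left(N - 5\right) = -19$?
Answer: $- \frac{283}{35609519706} \approx -7.9473 \cdot 10^{-9}$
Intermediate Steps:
$N = - \frac{4}{3}$ ($N = 5 + \frac{1}{3} \left(-19\right) = 5 - \frac{19}{3} = - \frac{4}{3} \approx -1.3333$)
$n = - \frac{6}{283}$ ($n = \frac{2}{- \frac{4}{3} - 93} = \frac{2}{- \frac{283}{3}} = 2 \left(- \frac{3}{283}\right) = - \frac{6}{283} \approx -0.021201$)
$k = - \frac{35611419768}{283}$ ($k = \left(-17083 - 13889\right) \left(4085 - \frac{6261}{283}\right) = - 30972 \left(4085 - \frac{6261}{283}\right) = \left(-30972\right) \frac{1149794}{283} = - \frac{35611419768}{283} \approx -1.2584 \cdot 10^{8}$)
$\frac{1}{2 \cdot 3357 + k} = \frac{1}{2 \cdot 3357 - \frac{35611419768}{283}} = \frac{1}{6714 - \frac{35611419768}{283}} = \frac{1}{- \frac{35609519706}{283}} = - \frac{283}{35609519706}$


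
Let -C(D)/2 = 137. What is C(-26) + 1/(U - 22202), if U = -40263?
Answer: -17115411/62465 ≈ -274.00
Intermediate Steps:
C(D) = -274 (C(D) = -2*137 = -274)
C(-26) + 1/(U - 22202) = -274 + 1/(-40263 - 22202) = -274 + 1/(-62465) = -274 - 1/62465 = -17115411/62465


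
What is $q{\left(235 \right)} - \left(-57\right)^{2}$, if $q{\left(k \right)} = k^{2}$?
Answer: $51976$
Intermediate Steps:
$q{\left(235 \right)} - \left(-57\right)^{2} = 235^{2} - \left(-57\right)^{2} = 55225 - 3249 = 51976$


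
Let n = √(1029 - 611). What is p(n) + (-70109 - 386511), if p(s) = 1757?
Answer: -454863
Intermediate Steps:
n = √418 ≈ 20.445
p(n) + (-70109 - 386511) = 1757 + (-70109 - 386511) = 1757 - 456620 = -454863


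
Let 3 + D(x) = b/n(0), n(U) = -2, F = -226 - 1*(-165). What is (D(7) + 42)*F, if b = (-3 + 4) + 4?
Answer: -4453/2 ≈ -2226.5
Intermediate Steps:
F = -61 (F = -226 + 165 = -61)
b = 5 (b = 1 + 4 = 5)
D(x) = -11/2 (D(x) = -3 + 5/(-2) = -3 + 5*(-½) = -3 - 5/2 = -11/2)
(D(7) + 42)*F = (-11/2 + 42)*(-61) = (73/2)*(-61) = -4453/2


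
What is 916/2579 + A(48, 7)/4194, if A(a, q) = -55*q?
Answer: 2848789/10816326 ≈ 0.26338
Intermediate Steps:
916/2579 + A(48, 7)/4194 = 916/2579 - 55*7/4194 = 916*(1/2579) - 385*1/4194 = 916/2579 - 385/4194 = 2848789/10816326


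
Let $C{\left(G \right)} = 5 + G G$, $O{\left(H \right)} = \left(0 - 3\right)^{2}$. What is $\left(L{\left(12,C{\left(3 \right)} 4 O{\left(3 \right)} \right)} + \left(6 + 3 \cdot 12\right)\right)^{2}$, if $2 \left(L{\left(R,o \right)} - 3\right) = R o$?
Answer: $9418761$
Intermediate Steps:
$O{\left(H \right)} = 9$ ($O{\left(H \right)} = \left(-3\right)^{2} = 9$)
$C{\left(G \right)} = 5 + G^{2}$
$L{\left(R,o \right)} = 3 + \frac{R o}{2}$
$\left(L{\left(12,C{\left(3 \right)} 4 O{\left(3 \right)} \right)} + \left(6 + 3 \cdot 12\right)\right)^{2} = \left(\left(3 + \frac{1}{2} \cdot 12 \left(5 + 3^{2}\right) 4 \cdot 9\right) + \left(6 + 3 \cdot 12\right)\right)^{2} = \left(\left(3 + \frac{1}{2} \cdot 12 \left(5 + 9\right) 4 \cdot 9\right) + \left(6 + 36\right)\right)^{2} = \left(\left(3 + \frac{1}{2} \cdot 12 \cdot 14 \cdot 4 \cdot 9\right) + 42\right)^{2} = \left(\left(3 + \frac{1}{2} \cdot 12 \cdot 56 \cdot 9\right) + 42\right)^{2} = \left(\left(3 + \frac{1}{2} \cdot 12 \cdot 504\right) + 42\right)^{2} = \left(\left(3 + 3024\right) + 42\right)^{2} = \left(3027 + 42\right)^{2} = 3069^{2} = 9418761$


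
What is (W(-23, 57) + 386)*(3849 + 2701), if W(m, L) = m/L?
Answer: 143962450/57 ≈ 2.5257e+6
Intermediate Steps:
(W(-23, 57) + 386)*(3849 + 2701) = (-23/57 + 386)*(3849 + 2701) = (-23*1/57 + 386)*6550 = (-23/57 + 386)*6550 = (21979/57)*6550 = 143962450/57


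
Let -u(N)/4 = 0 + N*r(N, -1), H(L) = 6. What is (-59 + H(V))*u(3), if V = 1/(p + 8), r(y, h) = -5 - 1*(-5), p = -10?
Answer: 0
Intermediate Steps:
r(y, h) = 0 (r(y, h) = -5 + 5 = 0)
V = -1/2 (V = 1/(-10 + 8) = 1/(-2) = -1/2 ≈ -0.50000)
u(N) = 0 (u(N) = -4*(0 + N*0) = -4*(0 + 0) = -4*0 = 0)
(-59 + H(V))*u(3) = (-59 + 6)*0 = -53*0 = 0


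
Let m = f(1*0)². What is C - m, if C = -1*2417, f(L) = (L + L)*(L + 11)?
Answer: -2417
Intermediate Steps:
f(L) = 2*L*(11 + L) (f(L) = (2*L)*(11 + L) = 2*L*(11 + L))
C = -2417
m = 0 (m = (2*(1*0)*(11 + 1*0))² = (2*0*(11 + 0))² = (2*0*11)² = 0² = 0)
C - m = -2417 - 1*0 = -2417 + 0 = -2417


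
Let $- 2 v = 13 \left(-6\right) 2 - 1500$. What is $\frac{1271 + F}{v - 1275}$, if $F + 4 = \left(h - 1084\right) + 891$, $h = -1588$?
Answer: $\frac{514}{447} \approx 1.1499$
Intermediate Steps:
$v = 828$ ($v = - \frac{13 \left(-6\right) 2 - 1500}{2} = - \frac{\left(-78\right) 2 - 1500}{2} = - \frac{-156 - 1500}{2} = \left(- \frac{1}{2}\right) \left(-1656\right) = 828$)
$F = -1785$ ($F = -4 + \left(\left(-1588 - 1084\right) + 891\right) = -4 + \left(-2672 + 891\right) = -4 - 1781 = -1785$)
$\frac{1271 + F}{v - 1275} = \frac{1271 - 1785}{828 - 1275} = - \frac{514}{-447} = \left(-514\right) \left(- \frac{1}{447}\right) = \frac{514}{447}$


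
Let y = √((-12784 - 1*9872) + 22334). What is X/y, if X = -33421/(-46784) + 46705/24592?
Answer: -187933497*I*√322/23154056576 ≈ -0.14565*I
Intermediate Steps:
X = 187933497/71907008 (X = -33421*(-1/46784) + 46705*(1/24592) = 33421/46784 + 46705/24592 = 187933497/71907008 ≈ 2.6136)
y = I*√322 (y = √((-12784 - 9872) + 22334) = √(-22656 + 22334) = √(-322) = I*√322 ≈ 17.944*I)
X/y = 187933497/(71907008*((I*√322))) = 187933497*(-I*√322/322)/71907008 = -187933497*I*√322/23154056576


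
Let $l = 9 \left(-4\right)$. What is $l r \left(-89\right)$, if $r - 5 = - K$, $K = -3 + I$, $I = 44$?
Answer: $-115344$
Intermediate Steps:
$K = 41$ ($K = -3 + 44 = 41$)
$l = -36$
$r = -36$ ($r = 5 - 41 = -36$)
$l r \left(-89\right) = \left(-36\right) \left(-36\right) \left(-89\right) = 1296 \left(-89\right) = -115344$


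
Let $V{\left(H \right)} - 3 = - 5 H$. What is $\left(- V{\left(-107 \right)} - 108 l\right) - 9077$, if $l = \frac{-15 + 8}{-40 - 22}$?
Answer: $- \frac{298443}{31} \approx -9627.2$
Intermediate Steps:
$l = \frac{7}{62}$ ($l = - \frac{7}{-62} = \left(-7\right) \left(- \frac{1}{62}\right) = \frac{7}{62} \approx 0.1129$)
$V{\left(H \right)} = 3 - 5 H$
$\left(- V{\left(-107 \right)} - 108 l\right) - 9077 = \left(- (3 - -535) - \frac{378}{31}\right) - 9077 = \left(- (3 + 535) - \frac{378}{31}\right) - 9077 = \left(\left(-1\right) 538 - \frac{378}{31}\right) - 9077 = \left(-538 - \frac{378}{31}\right) - 9077 = - \frac{17056}{31} - 9077 = - \frac{298443}{31}$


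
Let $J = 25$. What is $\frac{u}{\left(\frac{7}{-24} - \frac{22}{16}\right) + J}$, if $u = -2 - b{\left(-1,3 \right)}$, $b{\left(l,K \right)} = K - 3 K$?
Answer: $\frac{6}{35} \approx 0.17143$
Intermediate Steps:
$b{\left(l,K \right)} = - 2 K$
$u = 4$ ($u = -2 - \left(-2\right) 3 = -2 - -6 = -2 + 6 = 4$)
$\frac{u}{\left(\frac{7}{-24} - \frac{22}{16}\right) + J} = \frac{1}{\left(\frac{7}{-24} - \frac{22}{16}\right) + 25} \cdot 4 = \frac{1}{\left(7 \left(- \frac{1}{24}\right) - \frac{11}{8}\right) + 25} \cdot 4 = \frac{1}{\left(- \frac{7}{24} - \frac{11}{8}\right) + 25} \cdot 4 = \frac{1}{- \frac{5}{3} + 25} \cdot 4 = \frac{1}{\frac{70}{3}} \cdot 4 = \frac{3}{70} \cdot 4 = \frac{6}{35}$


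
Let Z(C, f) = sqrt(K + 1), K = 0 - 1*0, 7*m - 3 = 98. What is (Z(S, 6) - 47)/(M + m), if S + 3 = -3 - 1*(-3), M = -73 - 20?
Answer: 161/275 ≈ 0.58545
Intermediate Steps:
m = 101/7 (m = 3/7 + (1/7)*98 = 3/7 + 14 = 101/7 ≈ 14.429)
K = 0 (K = 0 + 0 = 0)
M = -93
S = -3 (S = -3 + (-3 - 1*(-3)) = -3 + (-3 + 3) = -3 + 0 = -3)
Z(C, f) = 1 (Z(C, f) = sqrt(0 + 1) = sqrt(1) = 1)
(Z(S, 6) - 47)/(M + m) = (1 - 47)/(-93 + 101/7) = -46/(-550/7) = -7/550*(-46) = 161/275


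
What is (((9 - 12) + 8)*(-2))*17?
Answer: -170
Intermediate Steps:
(((9 - 12) + 8)*(-2))*17 = ((-3 + 8)*(-2))*17 = (5*(-2))*17 = -10*17 = -170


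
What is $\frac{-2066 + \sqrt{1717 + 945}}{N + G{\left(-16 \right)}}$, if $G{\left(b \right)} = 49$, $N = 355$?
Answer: $- \frac{1033}{202} + \frac{11 \sqrt{22}}{404} \approx -4.9862$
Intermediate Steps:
$\frac{-2066 + \sqrt{1717 + 945}}{N + G{\left(-16 \right)}} = \frac{-2066 + \sqrt{1717 + 945}}{355 + 49} = \frac{-2066 + \sqrt{2662}}{404} = \left(-2066 + 11 \sqrt{22}\right) \frac{1}{404} = - \frac{1033}{202} + \frac{11 \sqrt{22}}{404}$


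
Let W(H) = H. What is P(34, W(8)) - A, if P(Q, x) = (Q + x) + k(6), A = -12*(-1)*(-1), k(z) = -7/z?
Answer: 317/6 ≈ 52.833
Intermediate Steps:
A = -12 (A = 12*(-1) = -12)
P(Q, x) = -7/6 + Q + x (P(Q, x) = (Q + x) - 7/6 = -7/6 + Q + x)
P(34, W(8)) - A = (-7/6 + 34 + 8) - 1*(-12) = 245/6 + 12 = 317/6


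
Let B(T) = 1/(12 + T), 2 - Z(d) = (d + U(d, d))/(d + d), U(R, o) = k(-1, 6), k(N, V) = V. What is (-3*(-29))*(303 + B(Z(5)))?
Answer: 1133813/43 ≈ 26368.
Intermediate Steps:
U(R, o) = 6
Z(d) = 2 - (6 + d)/(2*d) (Z(d) = 2 - (d + 6)/(d + d) = 2 - (6 + d)/(2*d))
(-3*(-29))*(303 + B(Z(5))) = (-3*(-29))*(303 + 1/(12 + (3/2 - 3/5))) = 87*(303 + 1/(12 + (3/2 - 3*⅕))) = 87*(303 + 1/(12 + (3/2 - ⅗))) = 87*(303 + 1/(12 + 9/10)) = 87*(303 + 1/(129/10)) = 87*(303 + 10/129) = 87*(39097/129) = 1133813/43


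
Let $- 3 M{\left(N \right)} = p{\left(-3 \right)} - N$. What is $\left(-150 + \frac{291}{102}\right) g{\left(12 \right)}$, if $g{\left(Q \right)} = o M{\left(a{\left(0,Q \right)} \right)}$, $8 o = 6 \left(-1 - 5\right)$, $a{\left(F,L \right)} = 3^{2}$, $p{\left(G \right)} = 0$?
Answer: $\frac{135081}{68} \approx 1986.5$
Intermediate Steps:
$a{\left(F,L \right)} = 9$
$M{\left(N \right)} = \frac{N}{3}$ ($M{\left(N \right)} = - \frac{0 - N}{3} = - \frac{\left(-1\right) N}{3} = \frac{N}{3}$)
$o = - \frac{9}{2}$ ($o = \frac{6 \left(-1 - 5\right)}{8} = \frac{6 \left(-6\right)}{8} = \frac{1}{8} \left(-36\right) = - \frac{9}{2} \approx -4.5$)
$g{\left(Q \right)} = - \frac{27}{2}$ ($g{\left(Q \right)} = - \frac{9 \cdot \frac{1}{3} \cdot 9}{2} = \left(- \frac{9}{2}\right) 3 = - \frac{27}{2}$)
$\left(-150 + \frac{291}{102}\right) g{\left(12 \right)} = \left(-150 + \frac{291}{102}\right) \left(- \frac{27}{2}\right) = \left(-150 + 291 \cdot \frac{1}{102}\right) \left(- \frac{27}{2}\right) = \left(-150 + \frac{97}{34}\right) \left(- \frac{27}{2}\right) = \left(- \frac{5003}{34}\right) \left(- \frac{27}{2}\right) = \frac{135081}{68}$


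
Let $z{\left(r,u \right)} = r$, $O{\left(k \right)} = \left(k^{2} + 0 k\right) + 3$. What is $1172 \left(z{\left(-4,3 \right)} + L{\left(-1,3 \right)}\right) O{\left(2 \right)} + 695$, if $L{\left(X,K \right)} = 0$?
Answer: $-32121$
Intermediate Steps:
$O{\left(k \right)} = 3 + k^{2}$ ($O{\left(k \right)} = \left(k^{2} + 0\right) + 3 = k^{2} + 3 = 3 + k^{2}$)
$1172 \left(z{\left(-4,3 \right)} + L{\left(-1,3 \right)}\right) O{\left(2 \right)} + 695 = 1172 \left(-4 + 0\right) \left(3 + 2^{2}\right) + 695 = 1172 \left(- 4 \left(3 + 4\right)\right) + 695 = 1172 \left(\left(-4\right) 7\right) + 695 = 1172 \left(-28\right) + 695 = -32816 + 695 = -32121$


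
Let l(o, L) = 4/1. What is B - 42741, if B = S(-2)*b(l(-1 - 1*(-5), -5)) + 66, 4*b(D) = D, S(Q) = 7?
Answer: -42668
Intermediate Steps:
l(o, L) = 4 (l(o, L) = 4*1 = 4)
b(D) = D/4
B = 73 (B = 7*((¼)*4) + 66 = 7*1 + 66 = 7 + 66 = 73)
B - 42741 = 73 - 42741 = -42668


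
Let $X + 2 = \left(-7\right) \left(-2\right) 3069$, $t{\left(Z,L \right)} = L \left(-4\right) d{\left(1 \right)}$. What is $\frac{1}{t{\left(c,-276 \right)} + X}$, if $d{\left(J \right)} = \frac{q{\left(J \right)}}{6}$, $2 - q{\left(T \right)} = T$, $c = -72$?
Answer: $\frac{1}{43148} \approx 2.3176 \cdot 10^{-5}$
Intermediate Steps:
$q{\left(T \right)} = 2 - T$
$d{\left(J \right)} = \frac{1}{3} - \frac{J}{6}$ ($d{\left(J \right)} = \frac{2 - J}{6} = \left(2 - J\right) \frac{1}{6} = \frac{1}{3} - \frac{J}{6}$)
$t{\left(Z,L \right)} = - \frac{2 L}{3}$ ($t{\left(Z,L \right)} = L \left(-4\right) \left(\frac{1}{3} - \frac{1}{6}\right) = - 4 L \left(\frac{1}{3} - \frac{1}{6}\right) = - 4 L \frac{1}{6} = - \frac{2 L}{3}$)
$X = 42964$ ($X = -2 + \left(-7\right) \left(-2\right) 3069 = -2 + 14 \cdot 3069 = -2 + 42966 = 42964$)
$\frac{1}{t{\left(c,-276 \right)} + X} = \frac{1}{\left(- \frac{2}{3}\right) \left(-276\right) + 42964} = \frac{1}{184 + 42964} = \frac{1}{43148}$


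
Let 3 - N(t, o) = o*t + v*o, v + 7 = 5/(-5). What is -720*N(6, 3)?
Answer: -6480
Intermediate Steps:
v = -8 (v = -7 + 5/(-5) = -7 + 5*(-1/5) = -7 - 1 = -8)
N(t, o) = 3 + 8*o - o*t (N(t, o) = 3 - (o*t - 8*o) = 3 - (-8*o + o*t) = 3 + (8*o - o*t) = 3 + 8*o - o*t)
-720*N(6, 3) = -720*(3 + 8*3 - 1*3*6) = -720*(3 + 24 - 18) = -720*9 = -6480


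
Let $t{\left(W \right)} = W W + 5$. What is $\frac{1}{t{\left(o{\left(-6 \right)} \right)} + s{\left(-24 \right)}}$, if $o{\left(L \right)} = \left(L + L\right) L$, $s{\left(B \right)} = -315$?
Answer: $\frac{1}{4874} \approx 0.00020517$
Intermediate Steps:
$o{\left(L \right)} = 2 L^{2}$ ($o{\left(L \right)} = 2 L L = 2 L^{2}$)
$t{\left(W \right)} = 5 + W^{2}$ ($t{\left(W \right)} = W^{2} + 5 = 5 + W^{2}$)
$\frac{1}{t{\left(o{\left(-6 \right)} \right)} + s{\left(-24 \right)}} = \frac{1}{\left(5 + \left(2 \left(-6\right)^{2}\right)^{2}\right) - 315} = \frac{1}{\left(5 + \left(2 \cdot 36\right)^{2}\right) - 315} = \frac{1}{\left(5 + 72^{2}\right) - 315} = \frac{1}{\left(5 + 5184\right) - 315} = \frac{1}{5189 - 315} = \frac{1}{4874}$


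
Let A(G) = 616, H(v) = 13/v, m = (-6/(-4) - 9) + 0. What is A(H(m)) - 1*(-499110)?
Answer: 499726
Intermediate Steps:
m = -15/2 (m = (-6*(-1/4) - 9) + 0 = (3/2 - 9) + 0 = -15/2 + 0 = -15/2 ≈ -7.5000)
A(H(m)) - 1*(-499110) = 616 - 1*(-499110) = 616 + 499110 = 499726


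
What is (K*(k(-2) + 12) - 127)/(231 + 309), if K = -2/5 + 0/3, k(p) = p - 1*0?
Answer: -131/540 ≈ -0.24259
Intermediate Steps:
k(p) = p (k(p) = p + 0 = p)
K = -2/5 (K = -2*1/5 + 0*(1/3) = -2/5 + 0 = -2/5 ≈ -0.40000)
(K*(k(-2) + 12) - 127)/(231 + 309) = (-2*(-2 + 12)/5 - 127)/(231 + 309) = (-2/5*10 - 127)/540 = (-4 - 127)*(1/540) = -131*1/540 = -131/540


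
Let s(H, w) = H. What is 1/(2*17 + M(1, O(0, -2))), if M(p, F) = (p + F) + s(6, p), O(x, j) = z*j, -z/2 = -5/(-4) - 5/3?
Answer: 3/118 ≈ 0.025424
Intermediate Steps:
z = 5/6 (z = -2*(-5/(-4) - 5/3) = -2*(-5*(-1/4) - 5*1/3) = -2*(5/4 - 5/3) = -2*(-5/12) = 5/6 ≈ 0.83333)
O(x, j) = 5*j/6
M(p, F) = 6 + F + p (M(p, F) = (p + F) + 6 = (F + p) + 6 = 6 + F + p)
1/(2*17 + M(1, O(0, -2))) = 1/(2*17 + (6 + (5/6)*(-2) + 1)) = 1/(34 + (6 - 5/3 + 1)) = 1/(34 + 16/3) = 1/(118/3) = 3/118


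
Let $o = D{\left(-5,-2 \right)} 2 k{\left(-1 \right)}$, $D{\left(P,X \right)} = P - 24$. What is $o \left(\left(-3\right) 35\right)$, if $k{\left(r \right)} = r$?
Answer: $-6090$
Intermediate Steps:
$D{\left(P,X \right)} = -24 + P$ ($D{\left(P,X \right)} = P - 24 = -24 + P$)
$o = 58$ ($o = \left(-24 - 5\right) 2 \left(-1\right) = \left(-29\right) 2 \left(-1\right) = \left(-58\right) \left(-1\right) = 58$)
$o \left(\left(-3\right) 35\right) = 58 \left(\left(-3\right) 35\right) = 58 \left(-105\right) = -6090$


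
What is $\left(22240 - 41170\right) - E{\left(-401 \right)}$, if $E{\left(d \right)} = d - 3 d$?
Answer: $-19732$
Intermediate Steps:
$E{\left(d \right)} = - 2 d$
$\left(22240 - 41170\right) - E{\left(-401 \right)} = \left(22240 - 41170\right) - \left(-2\right) \left(-401\right) = -18930 - 802 = -19732$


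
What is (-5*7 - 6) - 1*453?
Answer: -494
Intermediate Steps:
(-5*7 - 6) - 1*453 = (-35 - 6) - 453 = -41 - 453 = -494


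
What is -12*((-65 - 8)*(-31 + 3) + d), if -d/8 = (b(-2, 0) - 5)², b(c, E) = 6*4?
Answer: 10128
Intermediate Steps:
b(c, E) = 24
d = -2888 (d = -8*(24 - 5)² = -8*19² = -8*361 = -2888)
-12*((-65 - 8)*(-31 + 3) + d) = -12*((-65 - 8)*(-31 + 3) - 2888) = -12*(-73*(-28) - 2888) = -12*(2044 - 2888) = -12*(-844) = 10128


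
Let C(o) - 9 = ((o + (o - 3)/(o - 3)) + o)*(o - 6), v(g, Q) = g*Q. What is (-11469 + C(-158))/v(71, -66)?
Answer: -6700/781 ≈ -8.5788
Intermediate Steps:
v(g, Q) = Q*g
C(o) = 9 + (1 + 2*o)*(-6 + o) (C(o) = 9 + ((o + (o - 3)/(o - 3)) + o)*(o - 6) = 9 + ((o + (-3 + o)/(-3 + o)) + o)*(-6 + o) = 9 + ((o + 1) + o)*(-6 + o) = 9 + ((1 + o) + o)*(-6 + o) = 9 + (1 + 2*o)*(-6 + o))
(-11469 + C(-158))/v(71, -66) = (-11469 + (3 - 11*(-158) + 2*(-158)**2))/((-66*71)) = (-11469 + (3 + 1738 + 2*24964))/(-4686) = (-11469 + (3 + 1738 + 49928))*(-1/4686) = (-11469 + 51669)*(-1/4686) = 40200*(-1/4686) = -6700/781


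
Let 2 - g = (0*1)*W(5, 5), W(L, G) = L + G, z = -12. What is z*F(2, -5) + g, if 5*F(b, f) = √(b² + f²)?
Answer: 2 - 12*√29/5 ≈ -10.924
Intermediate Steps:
W(L, G) = G + L
F(b, f) = √(b² + f²)/5
g = 2 (g = 2 - 0*1*(5 + 5) = 2 - 0*10 = 2 - 1*0 = 2 + 0 = 2)
z*F(2, -5) + g = -12*√(2² + (-5)²)/5 + 2 = -12*√(4 + 25)/5 + 2 = -12*√29/5 + 2 = 2 - 12*√29/5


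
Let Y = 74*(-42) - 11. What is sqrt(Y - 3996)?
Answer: I*sqrt(7115) ≈ 84.35*I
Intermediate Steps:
Y = -3119 (Y = -3108 - 11 = -3119)
sqrt(Y - 3996) = sqrt(-3119 - 3996) = sqrt(-7115) = I*sqrt(7115)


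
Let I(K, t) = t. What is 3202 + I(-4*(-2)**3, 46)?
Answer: 3248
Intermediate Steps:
3202 + I(-4*(-2)**3, 46) = 3202 + 46 = 3248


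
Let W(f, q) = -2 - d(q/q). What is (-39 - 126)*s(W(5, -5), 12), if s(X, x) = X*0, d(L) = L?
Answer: 0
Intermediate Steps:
W(f, q) = -3 (W(f, q) = -2 - q/q = -2 - 1*1 = -2 - 1 = -3)
s(X, x) = 0
(-39 - 126)*s(W(5, -5), 12) = (-39 - 126)*0 = -165*0 = 0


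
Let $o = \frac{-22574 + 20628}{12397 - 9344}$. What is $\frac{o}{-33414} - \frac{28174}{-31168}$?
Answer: $\frac{718543320209}{794884844064} \approx 0.90396$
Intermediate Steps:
$o = - \frac{1946}{3053} \approx -0.63741$
$\frac{o}{-33414} - \frac{28174}{-31168} = - \frac{1946}{3053 \left(-33414\right)} - \frac{28174}{-31168} = \left(- \frac{1946}{3053}\right) \left(- \frac{1}{33414}\right) - - \frac{14087}{15584} = \frac{973}{51006471} + \frac{14087}{15584} = \frac{718543320209}{794884844064}$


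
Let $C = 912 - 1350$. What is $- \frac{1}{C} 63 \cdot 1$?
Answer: $\frac{21}{146} \approx 0.14384$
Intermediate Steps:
$C = -438$ ($C = 912 - 1350 = -438$)
$- \frac{1}{C} 63 \cdot 1 = - \frac{1}{-438} \cdot 63 \cdot 1 = \left(-1\right) \left(- \frac{1}{438}\right) 63 = \frac{1}{438} \cdot 63 = \frac{21}{146}$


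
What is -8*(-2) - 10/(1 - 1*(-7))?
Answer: 59/4 ≈ 14.750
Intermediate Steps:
-8*(-2) - 10/(1 - 1*(-7)) = 16 - 10/(1 + 7) = 16 - 10/8 = 16 - 10*⅛ = 16 - 5/4 = 59/4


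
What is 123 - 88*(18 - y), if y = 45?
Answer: 2499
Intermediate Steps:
123 - 88*(18 - y) = 123 - 88*(18 - 1*45) = 123 - 88*(18 - 45) = 123 - 88*(-27) = 123 + 2376 = 2499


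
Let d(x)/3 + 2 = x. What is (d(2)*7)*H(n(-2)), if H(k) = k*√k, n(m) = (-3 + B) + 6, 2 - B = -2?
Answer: 0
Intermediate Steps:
B = 4 (B = 2 - 1*(-2) = 2 + 2 = 4)
n(m) = 7 (n(m) = (-3 + 4) + 6 = 1 + 6 = 7)
d(x) = -6 + 3*x
H(k) = k^(3/2)
(d(2)*7)*H(n(-2)) = ((-6 + 3*2)*7)*7^(3/2) = ((-6 + 6)*7)*(7*√7) = (0*7)*(7*√7) = 0*(7*√7) = 0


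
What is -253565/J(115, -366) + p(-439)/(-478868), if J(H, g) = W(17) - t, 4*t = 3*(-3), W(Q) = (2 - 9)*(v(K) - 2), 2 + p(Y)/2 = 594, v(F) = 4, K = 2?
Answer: 2583492564/119717 ≈ 21580.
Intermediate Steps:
p(Y) = 1184 (p(Y) = -4 + 2*594 = -4 + 1188 = 1184)
W(Q) = -14 (W(Q) = (2 - 9)*(4 - 2) = -7*2 = -14)
t = -9/4 (t = (3*(-3))/4 = (1/4)*(-9) = -9/4 ≈ -2.2500)
J(H, g) = -47/4 (J(H, g) = -14 - 1*(-9/4) = -14 + 9/4 = -47/4)
-253565/J(115, -366) + p(-439)/(-478868) = -253565/(-47/4) + 1184/(-478868) = -253565*(-4/47) + 1184*(-1/478868) = 21580 - 296/119717 = 2583492564/119717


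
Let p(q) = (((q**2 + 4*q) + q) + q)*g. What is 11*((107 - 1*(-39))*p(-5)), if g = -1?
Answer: 8030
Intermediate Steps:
p(q) = -q**2 - 6*q (p(q) = (((q**2 + 4*q) + q) + q)*(-1) = ((q**2 + 5*q) + q)*(-1) = (q**2 + 6*q)*(-1) = -q**2 - 6*q)
11*((107 - 1*(-39))*p(-5)) = 11*((107 - 1*(-39))*(-1*(-5)*(6 - 5))) = 11*((107 + 39)*(-1*(-5)*1)) = 11*(146*5) = 11*730 = 8030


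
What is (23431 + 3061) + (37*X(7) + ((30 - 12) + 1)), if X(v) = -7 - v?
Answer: 25993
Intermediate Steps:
(23431 + 3061) + (37*X(7) + ((30 - 12) + 1)) = (23431 + 3061) + (37*(-7 - 1*7) + ((30 - 12) + 1)) = 26492 + (37*(-7 - 7) + (18 + 1)) = 26492 + (37*(-14) + 19) = 26492 + (-518 + 19) = 26492 - 499 = 25993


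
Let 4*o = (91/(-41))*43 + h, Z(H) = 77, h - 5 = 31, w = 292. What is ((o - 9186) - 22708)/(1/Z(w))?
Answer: -402945081/164 ≈ -2.4570e+6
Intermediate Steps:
h = 36 (h = 5 + 31 = 36)
o = -2437/164 (o = ((91/(-41))*43 + 36)/4 = ((91*(-1/41))*43 + 36)/4 = (-91/41*43 + 36)/4 = (-3913/41 + 36)/4 = (1/4)*(-2437/41) = -2437/164 ≈ -14.860)
((o - 9186) - 22708)/(1/Z(w)) = ((-2437/164 - 9186) - 22708)/(1/77) = (-1508941/164 - 22708)/(1/77) = -5233053/164*77 = -402945081/164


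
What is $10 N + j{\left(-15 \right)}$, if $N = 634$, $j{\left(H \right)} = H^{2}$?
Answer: $6565$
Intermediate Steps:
$10 N + j{\left(-15 \right)} = 10 \cdot 634 + \left(-15\right)^{2} = 6340 + 225 = 6565$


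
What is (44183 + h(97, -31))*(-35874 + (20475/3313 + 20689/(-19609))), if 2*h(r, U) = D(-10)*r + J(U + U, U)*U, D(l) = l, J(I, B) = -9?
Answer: -102150480865881000/64964617 ≈ -1.5724e+9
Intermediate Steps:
h(r, U) = -5*r - 9*U/2 (h(r, U) = (-10*r - 9*U)/2 = -5*r - 9*U/2)
(44183 + h(97, -31))*(-35874 + (20475/3313 + 20689/(-19609))) = (44183 + (-5*97 - 9/2*(-31)))*(-35874 + (20475/3313 + 20689/(-19609))) = (44183 + (-485 + 279/2))*(-35874 + (20475*(1/3313) + 20689*(-1/19609))) = (44183 - 691/2)*(-35874 + (20475/3313 - 20689/19609)) = 87675*(-35874 + 332951618/64964617)/2 = (87675/2)*(-2330207718640/64964617) = -102150480865881000/64964617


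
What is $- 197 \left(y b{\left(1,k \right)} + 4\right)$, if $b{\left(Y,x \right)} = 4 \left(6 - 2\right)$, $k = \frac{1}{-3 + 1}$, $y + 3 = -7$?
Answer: $30732$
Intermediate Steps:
$y = -10$ ($y = -3 - 7 = -10$)
$k = - \frac{1}{2}$ ($k = \frac{1}{-2} = - \frac{1}{2} \approx -0.5$)
$b{\left(Y,x \right)} = 16$ ($b{\left(Y,x \right)} = 4 \cdot 4 = 16$)
$- 197 \left(y b{\left(1,k \right)} + 4\right) = - 197 \left(\left(-10\right) 16 + 4\right) = - 197 \left(-160 + 4\right) = \left(-197\right) \left(-156\right) = 30732$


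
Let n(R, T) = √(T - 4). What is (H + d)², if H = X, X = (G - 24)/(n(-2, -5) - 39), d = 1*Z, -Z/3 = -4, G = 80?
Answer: 2422544/21675 - 150976*I/65025 ≈ 111.77 - 2.3218*I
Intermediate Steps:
Z = 12 (Z = -3*(-4) = 12)
d = 12 (d = 1*12 = 12)
n(R, T) = √(-4 + T)
X = 28*(-39 - 3*I)/765 (X = (80 - 24)/(√(-4 - 5) - 39) = 56/(√(-9) - 39) = 56/(3*I - 39) = 56/(-39 + 3*I) = 56*((-39 - 3*I)/1530) = 28*(-39 - 3*I)/765 ≈ -1.4275 - 0.1098*I)
H = -364/255 - 28*I/255 ≈ -1.4275 - 0.1098*I
(H + d)² = ((-364/255 - 28*I/255) + 12)² = (2696/255 - 28*I/255)²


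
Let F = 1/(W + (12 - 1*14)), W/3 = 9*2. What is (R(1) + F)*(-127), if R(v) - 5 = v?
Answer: -39751/52 ≈ -764.44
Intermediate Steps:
R(v) = 5 + v
W = 54 (W = 3*(9*2) = 3*18 = 54)
F = 1/52 (F = 1/(54 + (12 - 1*14)) = 1/(54 + (12 - 14)) = 1/(54 - 2) = 1/52 ≈ 0.019231)
(R(1) + F)*(-127) = ((5 + 1) + 1/52)*(-127) = (6 + 1/52)*(-127) = (313/52)*(-127) = -39751/52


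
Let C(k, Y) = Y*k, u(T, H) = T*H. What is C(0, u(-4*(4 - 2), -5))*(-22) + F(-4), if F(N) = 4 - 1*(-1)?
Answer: 5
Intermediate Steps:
u(T, H) = H*T
F(N) = 5 (F(N) = 4 + 1 = 5)
C(0, u(-4*(4 - 2), -5))*(-22) + F(-4) = (-(-20)*(4 - 2)*0)*(-22) + 5 = (-(-20)*2*0)*(-22) + 5 = (-5*(-8)*0)*(-22) + 5 = (40*0)*(-22) + 5 = 0*(-22) + 5 = 0 + 5 = 5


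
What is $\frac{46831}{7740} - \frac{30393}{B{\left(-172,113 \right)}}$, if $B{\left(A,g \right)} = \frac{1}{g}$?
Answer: $- \frac{26582278829}{7740} \approx -3.4344 \cdot 10^{6}$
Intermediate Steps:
$\frac{46831}{7740} - \frac{30393}{B{\left(-172,113 \right)}} = \frac{46831}{7740} - \frac{30393}{\frac{1}{113}} = 46831 \cdot \frac{1}{7740} - 30393 \frac{1}{\frac{1}{113}} = \frac{46831}{7740} - 3434409 = - \frac{26582278829}{7740}$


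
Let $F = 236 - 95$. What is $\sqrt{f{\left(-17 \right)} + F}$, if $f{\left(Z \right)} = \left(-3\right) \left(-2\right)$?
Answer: $7 \sqrt{3} \approx 12.124$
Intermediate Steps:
$F = 141$
$f{\left(Z \right)} = 6$
$\sqrt{f{\left(-17 \right)} + F} = \sqrt{6 + 141} = \sqrt{147} = 7 \sqrt{3}$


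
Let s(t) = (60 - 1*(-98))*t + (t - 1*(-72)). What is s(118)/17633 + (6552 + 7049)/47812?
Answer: 1140317641/843068996 ≈ 1.3526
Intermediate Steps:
s(t) = 72 + 159*t (s(t) = (60 + 98)*t + (t + 72) = 158*t + (72 + t) = 72 + 159*t)
s(118)/17633 + (6552 + 7049)/47812 = (72 + 159*118)/17633 + (6552 + 7049)/47812 = (72 + 18762)*(1/17633) + 13601*(1/47812) = 18834*(1/17633) + 13601/47812 = 18834/17633 + 13601/47812 = 1140317641/843068996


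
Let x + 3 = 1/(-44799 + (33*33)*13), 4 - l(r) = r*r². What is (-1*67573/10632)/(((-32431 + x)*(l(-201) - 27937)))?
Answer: 345095311/14251909716998672784 ≈ 2.4214e-11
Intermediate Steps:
l(r) = 4 - r³ (l(r) = 4 - r*r² = 4 - r³)
x = -91927/30642 (x = -3 + 1/(-44799 + (33*33)*13) = -3 + 1/(-44799 + 1089*13) = -3 + 1/(-44799 + 14157) = -3 + 1/(-30642) = -3 - 1/30642 = -91927/30642 ≈ -3.0000)
(-1*67573/10632)/(((-32431 + x)*(l(-201) - 27937))) = (-1*67573/10632)/(((-32431 - 91927/30642)*((4 - 1*(-201)³) - 27937))) = (-67573*1/10632)/((-993842629*((4 - 1*(-8120601)) - 27937)/30642)) = -67573*(-30642/(993842629*((4 + 8120601) - 27937)))/10632 = -67573*(-30642/(993842629*(8120605 - 27937)))/10632 = -67573/(10632*((-993842629/30642*8092668))) = -67573/(10632*(-1340473073457362/5107)) = -67573/10632*(-5107/1340473073457362) = 345095311/14251909716998672784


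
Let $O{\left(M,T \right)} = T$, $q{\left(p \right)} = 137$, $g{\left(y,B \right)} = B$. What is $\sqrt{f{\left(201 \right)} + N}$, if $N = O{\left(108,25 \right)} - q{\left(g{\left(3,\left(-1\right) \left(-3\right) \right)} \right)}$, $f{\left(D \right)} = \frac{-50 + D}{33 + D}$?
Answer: $\frac{i \sqrt{677482}}{78} \approx 10.552 i$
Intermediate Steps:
$f{\left(D \right)} = \frac{-50 + D}{33 + D}$
$N = -112$ ($N = 25 - 137 = -112$)
$\sqrt{f{\left(201 \right)} + N} = \sqrt{\frac{-50 + 201}{33 + 201} - 112} = \sqrt{\frac{1}{234} \cdot 151 - 112} = \sqrt{\frac{151}{234} - 112} = \sqrt{- \frac{26057}{234}} = \frac{i \sqrt{677482}}{78}$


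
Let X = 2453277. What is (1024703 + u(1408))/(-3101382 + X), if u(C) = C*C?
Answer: -1002389/216035 ≈ -4.6399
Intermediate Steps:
u(C) = C**2
(1024703 + u(1408))/(-3101382 + X) = (1024703 + 1408**2)/(-3101382 + 2453277) = (1024703 + 1982464)/(-648105) = 3007167*(-1/648105) = -1002389/216035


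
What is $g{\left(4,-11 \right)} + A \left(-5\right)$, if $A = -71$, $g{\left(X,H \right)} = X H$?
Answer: $311$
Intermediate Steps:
$g{\left(X,H \right)} = H X$
$g{\left(4,-11 \right)} + A \left(-5\right) = \left(-11\right) 4 - -355 = -44 + 355 = 311$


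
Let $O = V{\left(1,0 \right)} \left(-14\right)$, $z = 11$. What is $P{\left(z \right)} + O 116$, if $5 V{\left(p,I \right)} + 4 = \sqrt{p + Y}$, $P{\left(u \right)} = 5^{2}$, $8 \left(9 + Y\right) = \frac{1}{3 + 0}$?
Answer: $\frac{6621}{5} - \frac{406 i \sqrt{1146}}{15} \approx 1324.2 - 916.28 i$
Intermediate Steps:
$Y = - \frac{215}{24}$ ($Y = -9 + \frac{1}{8 \left(3 + 0\right)} = -9 + \frac{1}{8 \cdot 3} = -9 + \frac{1}{8} \cdot \frac{1}{3} = -9 + \frac{1}{24} = - \frac{215}{24} \approx -8.9583$)
$P{\left(u \right)} = 25$
$V{\left(p,I \right)} = - \frac{4}{5} + \frac{\sqrt{- \frac{215}{24} + p}}{5}$ ($V{\left(p,I \right)} = - \frac{4}{5} + \frac{\sqrt{p - \frac{215}{24}}}{5} = - \frac{4}{5} + \frac{\sqrt{- \frac{215}{24} + p}}{5}$)
$O = \frac{56}{5} - \frac{7 i \sqrt{1146}}{30}$ ($O = \left(- \frac{4}{5} + \frac{\sqrt{-1290 + 144 \cdot 1}}{60}\right) \left(-14\right) = \left(- \frac{4}{5} + \frac{\sqrt{-1290 + 144}}{60}\right) \left(-14\right) = \left(- \frac{4}{5} + \frac{\sqrt{-1146}}{60}\right) \left(-14\right) = \left(- \frac{4}{5} + \frac{i \sqrt{1146}}{60}\right) \left(-14\right) = \frac{56}{5} - \frac{7 i \sqrt{1146}}{30} \approx 11.2 - 7.8989 i$)
$P{\left(z \right)} + O 116 = 25 + \left(\frac{56}{5} - \frac{7 i \sqrt{1146}}{30}\right) 116 = 25 + \left(\frac{6496}{5} - \frac{406 i \sqrt{1146}}{15}\right) = \frac{6621}{5} - \frac{406 i \sqrt{1146}}{15}$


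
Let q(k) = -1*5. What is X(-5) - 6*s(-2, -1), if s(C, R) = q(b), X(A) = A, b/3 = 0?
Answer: 25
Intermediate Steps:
b = 0 (b = 3*0 = 0)
q(k) = -5
s(C, R) = -5
X(-5) - 6*s(-2, -1) = -5 - 6*(-5) = -5 + 30 = 25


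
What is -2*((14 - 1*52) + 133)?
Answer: -190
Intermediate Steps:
-2*((14 - 1*52) + 133) = -2*((14 - 52) + 133) = -2*(-38 + 133) = -2*95 = -190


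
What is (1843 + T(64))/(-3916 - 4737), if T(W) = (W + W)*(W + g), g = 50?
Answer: -16435/8653 ≈ -1.8993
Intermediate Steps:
T(W) = 2*W*(50 + W) (T(W) = (W + W)*(W + 50) = (2*W)*(50 + W) = 2*W*(50 + W))
(1843 + T(64))/(-3916 - 4737) = (1843 + 2*64*(50 + 64))/(-3916 - 4737) = (1843 + 2*64*114)/(-8653) = (1843 + 14592)*(-1/8653) = 16435*(-1/8653) = -16435/8653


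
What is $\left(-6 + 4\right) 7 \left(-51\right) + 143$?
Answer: $857$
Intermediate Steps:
$\left(-6 + 4\right) 7 \left(-51\right) + 143 = \left(-2\right) 7 \left(-51\right) + 143 = \left(-14\right) \left(-51\right) + 143 = 714 + 143 = 857$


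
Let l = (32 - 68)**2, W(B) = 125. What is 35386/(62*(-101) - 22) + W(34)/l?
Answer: -11268689/2036016 ≈ -5.5347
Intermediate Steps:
l = 1296 (l = (-36)**2 = 1296)
35386/(62*(-101) - 22) + W(34)/l = 35386/(62*(-101) - 22) + 125/1296 = 35386/(-6262 - 22) + 125*(1/1296) = 35386/(-6284) + 125/1296 = 35386*(-1/6284) + 125/1296 = -17693/3142 + 125/1296 = -11268689/2036016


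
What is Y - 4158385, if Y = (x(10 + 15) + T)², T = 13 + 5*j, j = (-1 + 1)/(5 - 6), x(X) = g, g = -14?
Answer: -4158384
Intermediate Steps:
x(X) = -14
j = 0 (j = 0/(-1) = 0*(-1) = 0)
T = 13 (T = 13 + 5*0 = 13 + 0 = 13)
Y = 1 (Y = (-14 + 13)² = (-1)² = 1)
Y - 4158385 = 1 - 4158385 = -4158384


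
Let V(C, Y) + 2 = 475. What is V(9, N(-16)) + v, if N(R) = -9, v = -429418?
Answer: -428945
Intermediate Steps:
V(C, Y) = 473 (V(C, Y) = -2 + 475 = 473)
V(9, N(-16)) + v = 473 - 429418 = -428945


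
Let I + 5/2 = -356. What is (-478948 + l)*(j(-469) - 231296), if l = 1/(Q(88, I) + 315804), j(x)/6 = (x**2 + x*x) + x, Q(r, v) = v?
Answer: -726831891512415052/630891 ≈ -1.1521e+12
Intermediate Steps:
I = -717/2 (I = -5/2 - 356 = -717/2 ≈ -358.50)
j(x) = 6*x + 12*x**2 (j(x) = 6*((x**2 + x*x) + x) = 6*((x**2 + x**2) + x) = 6*(2*x**2 + x) = 6*(x + 2*x**2) = 6*x + 12*x**2)
l = 2/630891 (l = 1/(-717/2 + 315804) = 1/(630891/2) = 2/630891 ≈ 3.1701e-6)
(-478948 + l)*(j(-469) - 231296) = (-478948 + 2/630891)*(6*(-469)*(1 + 2*(-469)) - 231296) = -302163982666*(6*(-469)*(1 - 938) - 231296)/630891 = -302163982666*(6*(-469)*(-937) - 231296)/630891 = -302163982666*(2636718 - 231296)/630891 = -302163982666/630891*2405422 = -726831891512415052/630891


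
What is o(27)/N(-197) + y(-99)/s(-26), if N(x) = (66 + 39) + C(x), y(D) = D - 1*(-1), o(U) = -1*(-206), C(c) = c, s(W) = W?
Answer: 915/598 ≈ 1.5301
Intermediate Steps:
o(U) = 206
y(D) = 1 + D (y(D) = D + 1 = 1 + D)
N(x) = 105 + x (N(x) = (66 + 39) + x = 105 + x)
o(27)/N(-197) + y(-99)/s(-26) = 206/(105 - 197) + (1 - 99)/(-26) = 206/(-92) - 98*(-1/26) = 206*(-1/92) + 49/13 = -103/46 + 49/13 = 915/598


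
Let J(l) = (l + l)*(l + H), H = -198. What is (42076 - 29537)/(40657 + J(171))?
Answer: 12539/31423 ≈ 0.39904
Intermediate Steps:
J(l) = 2*l*(-198 + l) (J(l) = (l + l)*(l - 198) = (2*l)*(-198 + l) = 2*l*(-198 + l))
(42076 - 29537)/(40657 + J(171)) = (42076 - 29537)/(40657 + 2*171*(-198 + 171)) = 12539/(40657 + 2*171*(-27)) = 12539/(40657 - 9234) = 12539/31423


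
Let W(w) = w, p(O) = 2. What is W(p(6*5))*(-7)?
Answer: -14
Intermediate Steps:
W(p(6*5))*(-7) = 2*(-7) = -14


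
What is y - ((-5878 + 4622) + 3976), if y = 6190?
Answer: 3470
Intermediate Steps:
y - ((-5878 + 4622) + 3976) = 6190 - ((-5878 + 4622) + 3976) = 6190 - (-1256 + 3976) = 6190 - 1*2720 = 6190 - 2720 = 3470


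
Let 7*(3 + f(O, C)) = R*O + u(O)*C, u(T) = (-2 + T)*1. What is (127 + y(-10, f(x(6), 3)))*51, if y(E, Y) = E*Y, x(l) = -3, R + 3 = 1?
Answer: 60639/7 ≈ 8662.7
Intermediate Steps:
R = -2 (R = -3 + 1 = -2)
u(T) = -2 + T
f(O, C) = -3 - 2*O/7 + C*(-2 + O)/7 (f(O, C) = -3 + (-2*O + (-2 + O)*C)/7 = -3 + (-2*O + C*(-2 + O))/7 = -3 + (-2*O/7 + C*(-2 + O)/7) = -3 - 2*O/7 + C*(-2 + O)/7)
(127 + y(-10, f(x(6), 3)))*51 = (127 - 10*(-3 - 2/7*(-3) + (1/7)*3*(-2 - 3)))*51 = (127 - 10*(-3 + 6/7 + (1/7)*3*(-5)))*51 = (127 - 10*(-3 + 6/7 - 15/7))*51 = (127 - 10*(-30/7))*51 = (127 + 300/7)*51 = (1189/7)*51 = 60639/7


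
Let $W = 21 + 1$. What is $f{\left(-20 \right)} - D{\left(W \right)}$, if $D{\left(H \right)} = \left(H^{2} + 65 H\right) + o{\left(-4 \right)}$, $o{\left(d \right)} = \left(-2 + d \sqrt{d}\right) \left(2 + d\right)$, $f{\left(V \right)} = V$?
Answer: $-1938 - 16 i \approx -1938.0 - 16.0 i$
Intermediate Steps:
$W = 22$
$o{\left(d \right)} = \left(-2 + d^{\frac{3}{2}}\right) \left(2 + d\right)$
$D{\left(H \right)} = 4 + H^{2} + 16 i + 65 H$ ($D{\left(H \right)} = \left(H^{2} + 65 H\right) + \left(-4 + \left(-4\right)^{\frac{5}{2}} - -8 + 2 \left(-4\right)^{\frac{3}{2}}\right) = \left(H^{2} + 65 H\right) + \left(-4 + 32 i + 8 + 2 \left(- 8 i\right)\right) = \left(H^{2} + 65 H\right) + \left(-4 + 32 i + 8 - 16 i\right) = \left(H^{2} + 65 H\right) + \left(4 + 16 i\right) = 4 + H^{2} + 16 i + 65 H$)
$f{\left(-20 \right)} - D{\left(W \right)} = -20 - \left(4 + 22^{2} + 16 i + 65 \cdot 22\right) = -20 - \left(4 + 484 + 16 i + 1430\right) = -20 - \left(1918 + 16 i\right) = -1938 - 16 i$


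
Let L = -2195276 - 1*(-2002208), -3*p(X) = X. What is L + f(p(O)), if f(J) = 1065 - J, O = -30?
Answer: -192013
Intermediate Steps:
p(X) = -X/3
L = -193068 (L = -2195276 + 2002208 = -193068)
L + f(p(O)) = -193068 + (1065 - (-1)*(-30)/3) = -193068 + (1065 - 1*10) = -193068 + (1065 - 10) = -193068 + 1055 = -192013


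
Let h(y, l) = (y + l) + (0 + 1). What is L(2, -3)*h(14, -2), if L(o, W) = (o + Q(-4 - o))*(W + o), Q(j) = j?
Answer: 52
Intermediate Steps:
h(y, l) = 1 + l + y (h(y, l) = (l + y) + 1 = 1 + l + y)
L(o, W) = -4*W - 4*o (L(o, W) = (o + (-4 - o))*(W + o) = -4*(W + o) = -4*W - 4*o)
L(2, -3)*h(14, -2) = (-4*(-3) - 4*2)*(1 - 2 + 14) = (12 - 8)*13 = 4*13 = 52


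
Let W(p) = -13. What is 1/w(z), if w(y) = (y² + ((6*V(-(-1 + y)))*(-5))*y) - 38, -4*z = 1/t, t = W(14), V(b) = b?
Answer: -2704/104281 ≈ -0.025930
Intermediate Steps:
t = -13
z = 1/52 (z = -¼/(-13) = -¼*(-1/13) = 1/52 ≈ 0.019231)
w(y) = -38 + y² + y*(-30 + 30*y) (w(y) = (y² + ((6*(-(-1 + y)))*(-5))*y) - 38 = (y² + ((6*(1 - y))*(-5))*y) - 38 = (y² + ((6 - 6*y)*(-5))*y) - 38 = (y² + (-30 + 30*y)*y) - 38 = (y² + y*(-30 + 30*y)) - 38 = -38 + y² + y*(-30 + 30*y))
1/w(z) = 1/(-38 - 30*1/52 + 31*(1/52)²) = 1/(-38 - 15/26 + 31*(1/2704)) = 1/(-38 - 15/26 + 31/2704) = 1/(-104281/2704) = -2704/104281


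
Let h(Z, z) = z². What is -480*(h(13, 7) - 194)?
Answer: 69600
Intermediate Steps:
-480*(h(13, 7) - 194) = -480*(7² - 194) = -480*(49 - 194) = -480*(-145) = 69600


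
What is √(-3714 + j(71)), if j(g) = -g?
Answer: I*√3785 ≈ 61.522*I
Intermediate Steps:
√(-3714 + j(71)) = √(-3714 - 1*71) = √(-3714 - 71) = √(-3785) = I*√3785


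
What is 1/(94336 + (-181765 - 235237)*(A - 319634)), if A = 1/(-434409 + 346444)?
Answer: 87965/11724688737662862 ≈ 7.5025e-12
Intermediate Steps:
A = -1/87965 (A = 1/(-87965) = -1/87965 ≈ -1.1368e-5)
1/(94336 + (-181765 - 235237)*(A - 319634)) = 1/(94336 + (-181765 - 235237)*(-1/87965 - 319634)) = 1/(94336 - 417002*(-28116604811/87965)) = 1/(94336 + 11724680439396622/87965) = 1/(11724688737662862/87965) = 87965/11724688737662862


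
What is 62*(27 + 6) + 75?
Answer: 2121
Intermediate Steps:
62*(27 + 6) + 75 = 62*33 + 75 = 2046 + 75 = 2121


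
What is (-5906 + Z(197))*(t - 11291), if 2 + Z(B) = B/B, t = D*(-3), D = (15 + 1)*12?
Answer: 70098369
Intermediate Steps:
D = 192 (D = 16*12 = 192)
t = -576 (t = 192*(-3) = -576)
Z(B) = -1 (Z(B) = -2 + B/B = -2 + 1 = -1)
(-5906 + Z(197))*(t - 11291) = (-5906 - 1)*(-576 - 11291) = -5907*(-11867) = 70098369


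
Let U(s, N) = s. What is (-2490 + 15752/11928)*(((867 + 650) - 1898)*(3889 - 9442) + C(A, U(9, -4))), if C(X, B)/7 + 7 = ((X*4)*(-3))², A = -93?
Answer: -40200259372156/1491 ≈ -2.6962e+10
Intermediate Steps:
C(X, B) = -49 + 1008*X² (C(X, B) = -49 + 7*((X*4)*(-3))² = -49 + 7*((4*X)*(-3))² = -49 + 7*(-12*X)² = -49 + 7*(144*X²) = -49 + 1008*X²)
(-2490 + 15752/11928)*(((867 + 650) - 1898)*(3889 - 9442) + C(A, U(9, -4))) = (-2490 + 15752/11928)*(((867 + 650) - 1898)*(3889 - 9442) + (-49 + 1008*(-93)²)) = (-2490 + 15752*(1/11928))*((1517 - 1898)*(-5553) + (-49 + 1008*8649)) = (-2490 + 1969/1491)*(-381*(-5553) + (-49 + 8718192)) = -3710621*(2115693 + 8718143)/1491 = -3710621/1491*10833836 = -40200259372156/1491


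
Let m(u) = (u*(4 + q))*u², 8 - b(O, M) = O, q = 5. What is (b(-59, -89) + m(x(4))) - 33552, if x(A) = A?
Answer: -32909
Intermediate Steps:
b(O, M) = 8 - O
m(u) = 9*u³ (m(u) = (u*(4 + 5))*u² = (u*9)*u² = (9*u)*u² = 9*u³)
(b(-59, -89) + m(x(4))) - 33552 = ((8 - 1*(-59)) + 9*4³) - 33552 = ((8 + 59) + 9*64) - 33552 = (67 + 576) - 33552 = 643 - 33552 = -32909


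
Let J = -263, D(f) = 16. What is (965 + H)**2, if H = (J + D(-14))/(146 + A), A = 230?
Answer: 131473683649/141376 ≈ 9.2996e+5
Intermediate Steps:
H = -247/376 (H = (-263 + 16)/(146 + 230) = -247/376 ≈ -0.65691)
(965 + H)**2 = (965 - 247/376)**2 = (362593/376)**2 = 131473683649/141376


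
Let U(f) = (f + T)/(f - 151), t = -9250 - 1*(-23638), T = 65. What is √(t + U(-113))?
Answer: 7*√35530/11 ≈ 119.95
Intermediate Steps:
t = 14388 (t = -9250 + 23638 = 14388)
U(f) = (65 + f)/(-151 + f) (U(f) = (f + 65)/(f - 151) = (65 + f)/(-151 + f))
√(t + U(-113)) = √(14388 + (65 - 113)/(-151 - 113)) = √(14388 - 48/(-264)) = √(14388 - 1/264*(-48)) = √(14388 + 2/11) = √(158270/11) = 7*√35530/11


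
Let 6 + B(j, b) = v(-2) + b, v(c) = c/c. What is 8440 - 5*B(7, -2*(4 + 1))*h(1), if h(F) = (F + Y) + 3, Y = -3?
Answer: 8515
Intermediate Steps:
v(c) = 1
h(F) = F (h(F) = (F - 3) + 3 = (-3 + F) + 3 = F)
B(j, b) = -5 + b (B(j, b) = -6 + (1 + b) = -5 + b)
8440 - 5*B(7, -2*(4 + 1))*h(1) = 8440 - 5*(-5 - 2*(4 + 1)) = 8440 - 5*(-5 - 2*5) = 8440 - 5*(-5 - 10) = 8440 - 5*(-15) = 8440 - (-75) = 8440 - 1*(-75) = 8440 + 75 = 8515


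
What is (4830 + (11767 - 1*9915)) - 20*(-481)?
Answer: 16302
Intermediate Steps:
(4830 + (11767 - 1*9915)) - 20*(-481) = (4830 + (11767 - 9915)) + 9620 = (4830 + 1852) + 9620 = 6682 + 9620 = 16302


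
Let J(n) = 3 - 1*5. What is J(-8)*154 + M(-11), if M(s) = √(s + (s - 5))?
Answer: -308 + 3*I*√3 ≈ -308.0 + 5.1962*I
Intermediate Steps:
M(s) = √(-5 + 2*s) (M(s) = √(s + (-5 + s)) = √(-5 + 2*s))
J(n) = -2 (J(n) = 3 - 5 = -2)
J(-8)*154 + M(-11) = -2*154 + √(-5 + 2*(-11)) = -308 + √(-5 - 22) = -308 + √(-27) = -308 + 3*I*√3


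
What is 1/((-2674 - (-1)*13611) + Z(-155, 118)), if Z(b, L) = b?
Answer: 1/10782 ≈ 9.2747e-5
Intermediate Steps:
1/((-2674 - (-1)*13611) + Z(-155, 118)) = 1/((-2674 - (-1)*13611) - 155) = 1/((-2674 - 1*(-13611)) - 155) = 1/((-2674 + 13611) - 155) = 1/(10937 - 155) = 1/10782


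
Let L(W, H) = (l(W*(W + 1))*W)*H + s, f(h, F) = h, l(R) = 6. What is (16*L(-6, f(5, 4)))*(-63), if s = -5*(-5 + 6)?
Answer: 186480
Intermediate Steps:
s = -5 (s = -5*1 = -5)
L(W, H) = -5 + 6*H*W (L(W, H) = (6*W)*H - 5 = 6*H*W - 5 = -5 + 6*H*W)
(16*L(-6, f(5, 4)))*(-63) = (16*(-5 + 6*5*(-6)))*(-63) = (16*(-5 - 180))*(-63) = (16*(-185))*(-63) = -2960*(-63) = 186480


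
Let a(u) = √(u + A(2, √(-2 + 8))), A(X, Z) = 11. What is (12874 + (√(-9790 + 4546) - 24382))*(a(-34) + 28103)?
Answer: 2*(-5754 + I*√1311)*(28103 + I*√23) ≈ -3.2341e+8 + 1.9799e+6*I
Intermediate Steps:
a(u) = √(11 + u) (a(u) = √(u + 11) = √(11 + u))
(12874 + (√(-9790 + 4546) - 24382))*(a(-34) + 28103) = (12874 + (√(-9790 + 4546) - 24382))*(√(11 - 34) + 28103) = (12874 + (√(-5244) - 24382))*(√(-23) + 28103) = (12874 + (2*I*√1311 - 24382))*(I*√23 + 28103) = (12874 + (-24382 + 2*I*√1311))*(28103 + I*√23) = (-11508 + 2*I*√1311)*(28103 + I*√23)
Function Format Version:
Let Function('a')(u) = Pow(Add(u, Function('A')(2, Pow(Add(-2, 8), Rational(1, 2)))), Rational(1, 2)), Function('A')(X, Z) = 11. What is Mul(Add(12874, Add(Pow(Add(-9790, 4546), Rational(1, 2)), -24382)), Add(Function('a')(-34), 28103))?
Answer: Mul(2, Add(-5754, Mul(I, Pow(1311, Rational(1, 2)))), Add(28103, Mul(I, Pow(23, Rational(1, 2))))) ≈ Add(-3.2341e+8, Mul(1.9799e+6, I))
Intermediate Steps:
Function('a')(u) = Pow(Add(11, u), Rational(1, 2)) (Function('a')(u) = Pow(Add(u, 11), Rational(1, 2)) = Pow(Add(11, u), Rational(1, 2)))
Mul(Add(12874, Add(Pow(Add(-9790, 4546), Rational(1, 2)), -24382)), Add(Function('a')(-34), 28103)) = Mul(Add(12874, Add(Pow(Add(-9790, 4546), Rational(1, 2)), -24382)), Add(Pow(Add(11, -34), Rational(1, 2)), 28103)) = Mul(Add(12874, Add(Pow(-5244, Rational(1, 2)), -24382)), Add(Pow(-23, Rational(1, 2)), 28103)) = Mul(Add(12874, Add(Mul(2, I, Pow(1311, Rational(1, 2))), -24382)), Add(Mul(I, Pow(23, Rational(1, 2))), 28103)) = Mul(Add(12874, Add(-24382, Mul(2, I, Pow(1311, Rational(1, 2))))), Add(28103, Mul(I, Pow(23, Rational(1, 2))))) = Mul(Add(-11508, Mul(2, I, Pow(1311, Rational(1, 2)))), Add(28103, Mul(I, Pow(23, Rational(1, 2)))))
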